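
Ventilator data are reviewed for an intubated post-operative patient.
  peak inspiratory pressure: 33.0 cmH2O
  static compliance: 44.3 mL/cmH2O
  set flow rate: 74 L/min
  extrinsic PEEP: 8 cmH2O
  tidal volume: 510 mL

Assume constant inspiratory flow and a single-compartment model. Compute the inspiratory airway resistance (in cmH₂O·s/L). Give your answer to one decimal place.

10.9

Flow: 74 L/min ÷ 60 = 1.2333 L/s.
Equation of motion (constant flow): PIP = Vt/C + R·V̇ + PEEP.
R·V̇ = PIP − Vt/C − PEEP = 33.0 − 510/44.3 − 8 = 33.0 − 11.512 − 8 = 13.488 cmH2O.
R = 13.488 / 1.2333 = 10.937 cmH2O·s/L.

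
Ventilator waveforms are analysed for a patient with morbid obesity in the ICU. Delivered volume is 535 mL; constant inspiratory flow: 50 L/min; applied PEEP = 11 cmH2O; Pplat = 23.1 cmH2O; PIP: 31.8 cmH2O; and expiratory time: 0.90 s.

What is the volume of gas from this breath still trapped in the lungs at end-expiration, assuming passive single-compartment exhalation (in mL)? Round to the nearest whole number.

76

Flow: 50 L/min ÷ 60 = 0.8333 L/s.
R = (PIP − Pplat)/V̇ = (31.8 − 23.1) / 0.8333 = 8.7/0.8333 = 10.44 cmH2O·s/L.
C = Vt/(Pplat − PEEP) = 535.0 / (23.1 − 11) = 535.0/12.1 = 44.215 mL/cmH2O.
τ = R × C = 10.44 × 0.04422 L/cmH2O = 0.4617 s.
Fraction remaining = e^(−Te/τ) = e^(−0.90/0.4617) = 0.1424.
Trapped volume = 535.0 × 0.1424 = 76.184 mL.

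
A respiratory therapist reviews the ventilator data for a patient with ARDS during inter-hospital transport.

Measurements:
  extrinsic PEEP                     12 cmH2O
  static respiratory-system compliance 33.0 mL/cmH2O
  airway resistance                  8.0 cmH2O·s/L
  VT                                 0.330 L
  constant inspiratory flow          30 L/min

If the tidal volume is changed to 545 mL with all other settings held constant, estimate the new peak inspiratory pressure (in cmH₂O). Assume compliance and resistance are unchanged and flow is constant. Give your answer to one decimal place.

Flow: 30 L/min ÷ 60 = 0.5 L/s.
PIP = Vt/C + R·V̇ + PEEP (constant-flow equation of motion).
Only the elastic term changes: ΔPIP = ΔVt / C = (545 − 330) / 33.0 = 6.515 cmH2O.
Original PIP = 330/33.0 + 8.0×0.5 + 12 = 26.0 cmH2O; new PIP = 26.0 + (6.515) = 32.515 cmH2O.

32.5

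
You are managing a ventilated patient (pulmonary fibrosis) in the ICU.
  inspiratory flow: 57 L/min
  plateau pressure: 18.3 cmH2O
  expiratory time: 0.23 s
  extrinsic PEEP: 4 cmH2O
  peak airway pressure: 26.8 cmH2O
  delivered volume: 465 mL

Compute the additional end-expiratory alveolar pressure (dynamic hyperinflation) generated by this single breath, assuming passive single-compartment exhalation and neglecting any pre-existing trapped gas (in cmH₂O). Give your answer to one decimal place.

6.5

Flow: 57 L/min ÷ 60 = 0.95 L/s.
R = (PIP − Pplat)/V̇ = (26.8 − 18.3) / 0.95 = 8.5/0.95 = 8.947 cmH2O·s/L.
C = Vt/(Pplat − PEEP) = 465.0 / (18.3 − 4) = 465.0/14.3 = 32.517 mL/cmH2O.
τ = R × C = 8.947 × 0.03252 L/cmH2O = 0.291 s.
Fraction remaining = e^(−Te/τ) = e^(−0.23/0.291) = 0.4537; trapped volume = 465.0 × 0.4537 = 210.97 mL.
Additional alveolar pressure from trapping ≈ V_trapped / C = 210.97 / 32.517 = 6.488 cmH2O.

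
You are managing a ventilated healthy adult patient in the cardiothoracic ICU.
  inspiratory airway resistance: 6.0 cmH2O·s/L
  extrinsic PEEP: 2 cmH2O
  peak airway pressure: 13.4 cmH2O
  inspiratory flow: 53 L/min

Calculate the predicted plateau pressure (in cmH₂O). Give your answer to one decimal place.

Flow: 53 L/min ÷ 60 = 0.8833 L/s.
Pplat = PIP − Raw × flow = 13.4 − 6.0 × 0.8833 = 13.4 − 5.3 = 8.1 cmH2O.

8.1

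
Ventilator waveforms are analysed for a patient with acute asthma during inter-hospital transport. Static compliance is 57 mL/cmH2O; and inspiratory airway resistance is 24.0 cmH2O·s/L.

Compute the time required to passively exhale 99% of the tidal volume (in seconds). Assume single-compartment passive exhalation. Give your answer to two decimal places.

τ = R × C = 24.0 × 57 mL/cmH2O = 24.0 × 0.057 L/cmH2O = 1.368 s.
Exhaled fraction f = 1 − e^(−t/τ) → t = −τ·ln(1 − f) = −1.368·ln(0.01) = 6.3 s.

6.30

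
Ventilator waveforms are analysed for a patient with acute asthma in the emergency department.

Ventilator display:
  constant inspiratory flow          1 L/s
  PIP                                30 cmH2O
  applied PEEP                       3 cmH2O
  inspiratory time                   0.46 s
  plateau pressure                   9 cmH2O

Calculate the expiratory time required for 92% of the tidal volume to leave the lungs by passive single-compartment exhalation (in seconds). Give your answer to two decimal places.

4.07

Vt = flow × Ti = 1 L/s × 0.46 s × 1000 mL/L = 460.0 mL.
R = (PIP − Pplat)/V̇ = (30 − 9) / 1 = 21.0/1 = 21.0 cmH2O·s/L.
C = Vt/(Pplat − PEEP) = 460.0 / (9 − 3) = 460.0/6.0 = 76.667 mL/cmH2O.
τ = R × C = 21.0 × 0.07667 L/cmH2O = 1.61 s.
t = −τ·ln(1 − 0.92) = −1.61·ln(0.08) = 4.066 s.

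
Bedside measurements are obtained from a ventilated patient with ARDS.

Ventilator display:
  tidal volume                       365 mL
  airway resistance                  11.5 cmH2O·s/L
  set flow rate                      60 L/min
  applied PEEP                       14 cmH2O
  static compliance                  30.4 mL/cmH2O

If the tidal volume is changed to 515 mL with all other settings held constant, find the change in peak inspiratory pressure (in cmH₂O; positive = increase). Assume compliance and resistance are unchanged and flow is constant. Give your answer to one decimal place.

4.9

PIP = Vt/C + R·V̇ + PEEP (constant-flow equation of motion).
Only the elastic term changes: ΔPIP = ΔVt / C = (515 − 365) / 30.4 = 4.934 cmH2O.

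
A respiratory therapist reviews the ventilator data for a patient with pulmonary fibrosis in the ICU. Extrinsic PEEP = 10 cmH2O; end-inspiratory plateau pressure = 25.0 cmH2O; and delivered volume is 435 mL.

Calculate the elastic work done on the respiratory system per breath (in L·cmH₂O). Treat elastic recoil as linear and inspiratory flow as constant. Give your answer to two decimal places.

Elastic work ≈ ½ × (Pplat − PEEP) × Vt = 0.5 × (25.0 − 10) × 0.435 L = 0.5 × 15.0 × 0.435 = 3.263 L·cmH2O.

3.26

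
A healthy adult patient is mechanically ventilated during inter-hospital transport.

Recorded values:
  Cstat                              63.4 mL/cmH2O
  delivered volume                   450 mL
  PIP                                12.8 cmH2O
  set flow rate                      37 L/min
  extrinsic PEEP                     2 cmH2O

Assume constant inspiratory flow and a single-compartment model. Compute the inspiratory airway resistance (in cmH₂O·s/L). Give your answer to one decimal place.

Flow: 37 L/min ÷ 60 = 0.6167 L/s.
Equation of motion (constant flow): PIP = Vt/C + R·V̇ + PEEP.
R·V̇ = PIP − Vt/C − PEEP = 12.8 − 450/63.4 − 2 = 12.8 − 7.098 − 2 = 3.702 cmH2O.
R = 3.702 / 0.6167 = 6.003 cmH2O·s/L.

6.0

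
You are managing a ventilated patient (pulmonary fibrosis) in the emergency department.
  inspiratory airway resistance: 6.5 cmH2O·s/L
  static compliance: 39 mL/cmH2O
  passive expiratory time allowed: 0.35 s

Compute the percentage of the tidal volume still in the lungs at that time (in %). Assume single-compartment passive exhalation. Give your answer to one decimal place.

τ = R × C = 6.5 × 39 mL/cmH2O = 6.5 × 0.039 L/cmH2O = 0.2535 s.
Passive exhalation: V(t)/V₀ = e^(−t/τ) = e^(−0.35/0.2535) = 0.2514.
Fraction remaining = 0.2514 → 25.14%.

25.1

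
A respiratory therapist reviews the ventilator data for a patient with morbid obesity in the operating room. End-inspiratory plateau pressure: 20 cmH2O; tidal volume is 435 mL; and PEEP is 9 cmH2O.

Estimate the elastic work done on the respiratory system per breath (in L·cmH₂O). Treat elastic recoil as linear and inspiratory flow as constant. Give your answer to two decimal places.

Elastic work ≈ ½ × (Pplat − PEEP) × Vt = 0.5 × (20 − 9) × 0.435 L = 0.5 × 11.0 × 0.435 = 2.393 L·cmH2O.

2.39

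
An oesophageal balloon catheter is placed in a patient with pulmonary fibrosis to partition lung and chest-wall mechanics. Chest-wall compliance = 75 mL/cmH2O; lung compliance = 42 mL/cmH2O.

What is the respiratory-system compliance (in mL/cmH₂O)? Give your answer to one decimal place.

26.9

Lung and chest wall are elastances in series: 1/Crs = 1/CL + 1/Ccw.
1/Crs = 1/42 + 1/75 = 0.03714.
Crs = 26.925 mL/cmH2O.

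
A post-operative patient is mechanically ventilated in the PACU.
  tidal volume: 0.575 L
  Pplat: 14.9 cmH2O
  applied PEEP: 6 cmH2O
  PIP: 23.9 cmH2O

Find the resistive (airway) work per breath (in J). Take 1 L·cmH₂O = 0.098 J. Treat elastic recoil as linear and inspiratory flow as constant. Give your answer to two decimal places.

0.51

With constant inspiratory flow the resistive pressure is constant at PIP − Pplat = 23.9 − 14.9 = 9.0 cmH2O, so resistive work = 9.0 × 0.575 = 5.175 L·cmH2O.
× 0.098 J/(L·cmH2O) → 0.5072 J.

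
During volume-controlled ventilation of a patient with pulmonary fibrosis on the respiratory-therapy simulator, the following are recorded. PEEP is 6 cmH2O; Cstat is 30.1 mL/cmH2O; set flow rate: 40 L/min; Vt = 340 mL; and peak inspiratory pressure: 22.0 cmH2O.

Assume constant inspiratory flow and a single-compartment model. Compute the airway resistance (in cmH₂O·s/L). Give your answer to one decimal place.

7.1

Flow: 40 L/min ÷ 60 = 0.6667 L/s.
Equation of motion (constant flow): PIP = Vt/C + R·V̇ + PEEP.
R·V̇ = PIP − Vt/C − PEEP = 22.0 − 340/30.1 − 6 = 22.0 − 11.296 − 6 = 4.704 cmH2O.
R = 4.704 / 0.6667 = 7.056 cmH2O·s/L.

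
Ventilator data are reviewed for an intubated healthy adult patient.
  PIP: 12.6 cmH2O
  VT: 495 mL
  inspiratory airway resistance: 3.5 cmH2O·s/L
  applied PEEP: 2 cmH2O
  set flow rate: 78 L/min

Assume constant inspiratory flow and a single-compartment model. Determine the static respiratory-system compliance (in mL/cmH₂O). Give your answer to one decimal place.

Flow: 78 L/min ÷ 60 = 1.3 L/s.
Equation of motion (constant flow): PIP = Vt/C + R·V̇ + PEEP.
Vt/C = PIP − R·V̇ − PEEP = 12.6 − 3.5×1.3 − 2 = 12.6 − 4.55 − 2 = 6.05 cmH2O.
C = Vt / 6.05 = 495 / 6.05 = 81.818 mL/cmH2O.

81.8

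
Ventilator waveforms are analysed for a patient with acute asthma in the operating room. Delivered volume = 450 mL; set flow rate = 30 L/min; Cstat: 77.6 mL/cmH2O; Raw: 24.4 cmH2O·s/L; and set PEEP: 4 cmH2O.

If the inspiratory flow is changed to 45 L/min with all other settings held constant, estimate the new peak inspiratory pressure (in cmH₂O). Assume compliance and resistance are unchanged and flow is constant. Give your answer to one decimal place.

28.1

Flow: 30 L/min ÷ 60 = 0.5 L/s.
New flow: 45 L/min ÷ 60 = 0.75 L/s.
PIP = Vt/C + R·V̇ + PEEP (constant-flow equation of motion).
Only the resistive term changes: ΔPIP = R × ΔV̇ = 24.4 × (0.75 − 0.5) = 24.4 × 0.25 = 6.1 cmH2O.
Original PIP = 450/77.6 + 24.4×0.5 + 4 = 21.999 cmH2O; new PIP = 21.999 + (6.1) = 28.099 cmH2O.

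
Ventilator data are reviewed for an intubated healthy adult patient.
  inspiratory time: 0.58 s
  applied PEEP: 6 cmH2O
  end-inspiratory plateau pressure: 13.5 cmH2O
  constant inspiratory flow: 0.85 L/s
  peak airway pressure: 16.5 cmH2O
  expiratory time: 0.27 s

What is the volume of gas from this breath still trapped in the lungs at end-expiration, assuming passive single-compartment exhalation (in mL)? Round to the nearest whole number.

Vt = flow × Ti = 0.85 L/s × 0.58 s × 1000 mL/L = 493.0 mL.
R = (PIP − Pplat)/V̇ = (16.5 − 13.5) / 0.85 = 3.0/0.85 = 3.529 cmH2O·s/L.
C = Vt/(Pplat − PEEP) = 493.0 / (13.5 − 6) = 493.0/7.5 = 65.733 mL/cmH2O.
τ = R × C = 3.529 × 0.06573 L/cmH2O = 0.232 s.
Fraction remaining = e^(−Te/τ) = e^(−0.27/0.232) = 0.3123.
Trapped volume = 493.0 × 0.3123 = 153.96 mL.

154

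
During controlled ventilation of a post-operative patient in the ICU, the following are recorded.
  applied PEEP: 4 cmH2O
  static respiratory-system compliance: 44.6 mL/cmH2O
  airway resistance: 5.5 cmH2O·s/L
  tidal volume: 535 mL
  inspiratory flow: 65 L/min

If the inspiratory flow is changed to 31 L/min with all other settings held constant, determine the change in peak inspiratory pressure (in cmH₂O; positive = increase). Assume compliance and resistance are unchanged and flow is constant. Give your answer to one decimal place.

Flow: 65 L/min ÷ 60 = 1.0833 L/s.
New flow: 31 L/min ÷ 60 = 0.5167 L/s.
PIP = Vt/C + R·V̇ + PEEP (constant-flow equation of motion).
Only the resistive term changes: ΔPIP = R × ΔV̇ = 5.5 × (0.5167 − 1.0833) = 5.5 × -0.5666 = -3.116 cmH2O.

-3.1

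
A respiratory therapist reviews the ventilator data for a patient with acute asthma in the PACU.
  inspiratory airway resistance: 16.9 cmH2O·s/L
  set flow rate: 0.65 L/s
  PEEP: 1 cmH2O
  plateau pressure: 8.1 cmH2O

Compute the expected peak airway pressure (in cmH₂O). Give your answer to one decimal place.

PIP = Pplat + Raw × flow = 8.1 + 16.9 × 0.65 = 8.1 + 10.985 = 19.085 cmH2O.

19.1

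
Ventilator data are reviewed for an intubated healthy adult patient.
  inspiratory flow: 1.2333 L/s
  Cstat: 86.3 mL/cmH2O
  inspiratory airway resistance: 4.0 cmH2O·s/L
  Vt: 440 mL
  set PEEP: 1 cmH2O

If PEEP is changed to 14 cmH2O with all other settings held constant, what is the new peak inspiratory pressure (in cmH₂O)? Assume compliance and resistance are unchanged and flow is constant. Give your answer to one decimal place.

PIP = Vt/C + R·V̇ + PEEP (constant-flow equation of motion).
Only the baseline term changes: ΔPIP = ΔPEEP = 14 − 1 = 13.0 cmH2O.
Original PIP = 440/86.3 + 4.0×1.2333 + 1 = 11.032 cmH2O; new PIP = 11.032 + (13.0) = 24.032 cmH2O.

24.0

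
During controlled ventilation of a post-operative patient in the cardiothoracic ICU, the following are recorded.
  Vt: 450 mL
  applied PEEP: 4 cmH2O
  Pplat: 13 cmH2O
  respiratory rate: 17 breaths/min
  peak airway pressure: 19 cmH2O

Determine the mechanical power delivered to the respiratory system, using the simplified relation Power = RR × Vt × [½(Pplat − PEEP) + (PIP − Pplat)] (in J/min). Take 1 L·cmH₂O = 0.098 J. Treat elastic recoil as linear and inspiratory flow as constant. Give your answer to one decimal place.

Per-breath work = Vt × [½(Pplat−PEEP) + (PIP−Pplat)] = 0.450 × [0.5×9.0 + 6.0] = 0.450 × 10.5 = 4.725 L·cmH2O.
Power = 17 × 4.725 = 80.325 L·cmH2O/min.
× 0.098 J/(L·cmH2O) → 7.872 J/min.

7.9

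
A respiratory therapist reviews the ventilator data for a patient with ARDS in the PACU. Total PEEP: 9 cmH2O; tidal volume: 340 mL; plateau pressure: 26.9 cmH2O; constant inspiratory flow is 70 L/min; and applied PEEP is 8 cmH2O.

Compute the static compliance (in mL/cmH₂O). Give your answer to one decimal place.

End-expiratory occlusion gives total PEEP = 9 cmH2O (intrinsic PEEP = 9 − 8 = 1). Use total PEEP for the elastic gradient.
Cstat = Vt / (Pplat − PEEPtotal) = 340 / (26.9 − 9) = 340 / 17.9 = 18.994 mL/cmH2O.

19.0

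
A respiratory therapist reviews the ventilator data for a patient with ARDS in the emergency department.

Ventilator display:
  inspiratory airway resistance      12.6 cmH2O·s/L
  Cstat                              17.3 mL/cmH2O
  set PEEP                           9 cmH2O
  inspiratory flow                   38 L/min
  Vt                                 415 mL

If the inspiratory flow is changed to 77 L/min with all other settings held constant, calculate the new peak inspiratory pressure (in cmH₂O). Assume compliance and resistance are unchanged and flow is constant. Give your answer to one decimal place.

Flow: 38 L/min ÷ 60 = 0.6333 L/s.
New flow: 77 L/min ÷ 60 = 1.2833 L/s.
PIP = Vt/C + R·V̇ + PEEP (constant-flow equation of motion).
Only the resistive term changes: ΔPIP = R × ΔV̇ = 12.6 × (1.2833 − 0.6333) = 12.6 × 0.65 = 8.19 cmH2O.
Original PIP = 415/17.3 + 12.6×0.6333 + 9 = 40.968 cmH2O; new PIP = 40.968 + (8.19) = 49.158 cmH2O.

49.2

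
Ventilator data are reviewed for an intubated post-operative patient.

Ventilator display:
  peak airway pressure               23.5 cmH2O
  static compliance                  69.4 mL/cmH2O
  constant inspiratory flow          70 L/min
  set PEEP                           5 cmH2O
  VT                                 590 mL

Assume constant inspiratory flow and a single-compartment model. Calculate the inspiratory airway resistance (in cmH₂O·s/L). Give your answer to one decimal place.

8.6

Flow: 70 L/min ÷ 60 = 1.1667 L/s.
Equation of motion (constant flow): PIP = Vt/C + R·V̇ + PEEP.
R·V̇ = PIP − Vt/C − PEEP = 23.5 − 590/69.4 − 5 = 23.5 − 8.501 − 5 = 9.999 cmH2O.
R = 9.999 / 1.1667 = 8.57 cmH2O·s/L.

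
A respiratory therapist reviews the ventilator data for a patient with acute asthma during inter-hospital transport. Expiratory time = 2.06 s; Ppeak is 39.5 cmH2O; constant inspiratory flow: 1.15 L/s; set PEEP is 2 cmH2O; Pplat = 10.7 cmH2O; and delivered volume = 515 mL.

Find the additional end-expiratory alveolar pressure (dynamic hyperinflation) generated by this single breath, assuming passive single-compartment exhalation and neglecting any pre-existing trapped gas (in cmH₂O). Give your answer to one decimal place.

2.2

R = (PIP − Pplat)/V̇ = (39.5 − 10.7) / 1.15 = 28.8/1.15 = 25.043 cmH2O·s/L.
C = Vt/(Pplat − PEEP) = 515.0 / (10.7 − 2) = 515.0/8.7 = 59.195 mL/cmH2O.
τ = R × C = 25.043 × 0.0592 L/cmH2O = 1.483 s.
Fraction remaining = e^(−Te/τ) = e^(−2.06/1.483) = 0.2493; trapped volume = 515.0 × 0.2493 = 128.39 mL.
Additional alveolar pressure from trapping ≈ V_trapped / C = 128.39 / 59.195 = 2.169 cmH2O.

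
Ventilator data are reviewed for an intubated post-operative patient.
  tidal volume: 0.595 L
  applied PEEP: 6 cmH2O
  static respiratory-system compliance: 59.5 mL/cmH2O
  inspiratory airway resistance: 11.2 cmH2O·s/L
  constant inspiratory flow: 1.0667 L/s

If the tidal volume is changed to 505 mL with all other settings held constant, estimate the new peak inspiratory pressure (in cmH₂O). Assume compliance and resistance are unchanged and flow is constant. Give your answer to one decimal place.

26.4

PIP = Vt/C + R·V̇ + PEEP (constant-flow equation of motion).
Only the elastic term changes: ΔPIP = ΔVt / C = (505 − 595) / 59.5 = -1.513 cmH2O.
Original PIP = 595/59.5 + 11.2×1.0667 + 6 = 27.947 cmH2O; new PIP = 27.947 + (-1.513) = 26.434 cmH2O.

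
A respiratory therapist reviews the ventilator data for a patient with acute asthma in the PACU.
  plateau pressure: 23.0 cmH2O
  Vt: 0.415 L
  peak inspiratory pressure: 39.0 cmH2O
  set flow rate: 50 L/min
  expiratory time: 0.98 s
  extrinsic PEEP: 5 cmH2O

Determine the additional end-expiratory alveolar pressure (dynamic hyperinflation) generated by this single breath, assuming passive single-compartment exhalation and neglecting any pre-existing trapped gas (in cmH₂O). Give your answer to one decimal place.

2.0

Flow: 50 L/min ÷ 60 = 0.8333 L/s.
R = (PIP − Pplat)/V̇ = (39.0 − 23.0) / 0.8333 = 16.0/0.8333 = 19.201 cmH2O·s/L.
C = Vt/(Pplat − PEEP) = 415.0 / (23.0 − 5) = 415.0/18.0 = 23.056 mL/cmH2O.
τ = R × C = 19.201 × 0.02306 L/cmH2O = 0.4428 s.
Fraction remaining = e^(−Te/τ) = e^(−0.98/0.4428) = 0.1094; trapped volume = 415.0 × 0.1094 = 45.401 mL.
Additional alveolar pressure from trapping ≈ V_trapped / C = 45.401 / 23.056 = 1.969 cmH2O.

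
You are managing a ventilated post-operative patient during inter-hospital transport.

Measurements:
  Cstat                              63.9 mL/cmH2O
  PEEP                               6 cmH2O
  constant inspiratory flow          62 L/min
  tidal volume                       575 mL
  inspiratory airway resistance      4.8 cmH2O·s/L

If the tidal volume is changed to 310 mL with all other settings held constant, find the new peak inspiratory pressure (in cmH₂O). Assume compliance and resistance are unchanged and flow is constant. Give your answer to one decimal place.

Flow: 62 L/min ÷ 60 = 1.0333 L/s.
PIP = Vt/C + R·V̇ + PEEP (constant-flow equation of motion).
Only the elastic term changes: ΔPIP = ΔVt / C = (310 − 575) / 63.9 = -4.147 cmH2O.
Original PIP = 575/63.9 + 4.8×1.0333 + 6 = 19.958 cmH2O; new PIP = 19.958 + (-4.147) = 15.811 cmH2O.

15.8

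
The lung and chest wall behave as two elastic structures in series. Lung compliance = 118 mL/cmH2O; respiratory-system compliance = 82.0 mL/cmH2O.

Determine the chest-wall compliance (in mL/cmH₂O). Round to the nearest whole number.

269

1/Ccw = 1/Crs − 1/CL.
1/Ccw = 1/82.0 − 1/118 = 0.003721.
Ccw = 268.74 mL/cmH2O.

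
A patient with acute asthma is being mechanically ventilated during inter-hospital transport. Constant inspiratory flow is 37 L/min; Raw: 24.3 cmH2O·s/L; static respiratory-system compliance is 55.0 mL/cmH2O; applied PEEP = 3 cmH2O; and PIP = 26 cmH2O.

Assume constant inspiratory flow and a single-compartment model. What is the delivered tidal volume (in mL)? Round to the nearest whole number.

Flow: 37 L/min ÷ 60 = 0.6167 L/s.
Equation of motion (constant flow): PIP = Vt/C + R·V̇ + PEEP.
Vt/C = PIP − R·V̇ − PEEP = 26 − 14.986 − 3 = 8.014 cmH2O.
Vt = C × 8.014 = 55.0 × 8.014 = 440.77 mL.

441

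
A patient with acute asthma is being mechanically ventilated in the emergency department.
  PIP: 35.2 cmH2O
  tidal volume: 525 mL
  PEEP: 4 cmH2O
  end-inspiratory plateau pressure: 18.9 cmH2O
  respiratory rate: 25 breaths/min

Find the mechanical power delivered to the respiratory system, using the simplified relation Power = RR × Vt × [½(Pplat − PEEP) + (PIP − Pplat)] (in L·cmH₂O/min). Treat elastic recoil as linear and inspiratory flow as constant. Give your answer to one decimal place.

311.7

Per-breath work = Vt × [½(Pplat−PEEP) + (PIP−Pplat)] = 0.525 × [0.5×14.9 + 16.3] = 0.525 × 23.75 = 12.469 L·cmH2O.
Power = 25 × 12.469 = 311.73 L·cmH2O/min.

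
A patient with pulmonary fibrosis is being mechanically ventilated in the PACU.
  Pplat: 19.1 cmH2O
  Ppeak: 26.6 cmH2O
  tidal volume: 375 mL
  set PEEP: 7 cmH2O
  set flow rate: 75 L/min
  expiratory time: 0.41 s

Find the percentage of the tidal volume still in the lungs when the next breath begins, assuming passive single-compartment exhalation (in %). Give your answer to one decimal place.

11.0

Flow: 75 L/min ÷ 60 = 1.25 L/s.
R = (PIP − Pplat)/V̇ = (26.6 − 19.1) / 1.25 = 7.5/1.25 = 6.0 cmH2O·s/L.
C = Vt/(Pplat − PEEP) = 375.0 / (19.1 − 7) = 375.0/12.1 = 30.992 mL/cmH2O.
τ = R × C = 6.0 × 0.03099 L/cmH2O = 0.1859 s.
Fraction remaining at end-expiration = e^(−Te/τ) = e^(−0.41/0.1859) = 0.1102 → 11.02%.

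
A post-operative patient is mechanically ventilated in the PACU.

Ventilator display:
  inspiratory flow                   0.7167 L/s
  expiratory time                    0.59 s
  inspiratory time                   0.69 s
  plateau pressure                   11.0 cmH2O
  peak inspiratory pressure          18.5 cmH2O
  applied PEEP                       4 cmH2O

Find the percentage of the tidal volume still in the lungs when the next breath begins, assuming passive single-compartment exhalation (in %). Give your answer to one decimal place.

45.0

Vt = flow × Ti = 0.7167 L/s × 0.69 s × 1000 mL/L = 494.52 mL.
R = (PIP − Pplat)/V̇ = (18.5 − 11.0) / 0.7167 = 7.5/0.7167 = 10.465 cmH2O·s/L.
C = Vt/(Pplat − PEEP) = 494.52 / (11.0 − 4) = 494.52/7.0 = 70.646 mL/cmH2O.
τ = R × C = 10.465 × 0.07065 L/cmH2O = 0.7394 s.
Fraction remaining at end-expiration = e^(−Te/τ) = e^(−0.59/0.7394) = 0.4503 → 45.03%.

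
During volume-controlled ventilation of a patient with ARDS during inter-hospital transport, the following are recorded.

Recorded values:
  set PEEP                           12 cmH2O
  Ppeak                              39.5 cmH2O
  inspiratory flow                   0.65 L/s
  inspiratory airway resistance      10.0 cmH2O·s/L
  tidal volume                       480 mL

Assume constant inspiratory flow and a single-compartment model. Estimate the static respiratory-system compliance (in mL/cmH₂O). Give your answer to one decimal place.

Equation of motion (constant flow): PIP = Vt/C + R·V̇ + PEEP.
Vt/C = PIP − R·V̇ − PEEP = 39.5 − 10.0×0.65 − 12 = 39.5 − 6.5 − 12 = 21.0 cmH2O.
C = Vt / 21.0 = 480 / 21.0 = 22.857 mL/cmH2O.

22.9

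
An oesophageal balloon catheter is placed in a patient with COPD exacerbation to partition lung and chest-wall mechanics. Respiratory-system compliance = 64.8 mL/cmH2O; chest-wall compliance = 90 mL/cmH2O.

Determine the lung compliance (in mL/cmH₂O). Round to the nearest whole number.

1/CL = 1/Crs − 1/Ccw.
1/CL = 1/64.8 − 1/90 = 0.004321.
CL = 231.43 mL/cmH2O.

231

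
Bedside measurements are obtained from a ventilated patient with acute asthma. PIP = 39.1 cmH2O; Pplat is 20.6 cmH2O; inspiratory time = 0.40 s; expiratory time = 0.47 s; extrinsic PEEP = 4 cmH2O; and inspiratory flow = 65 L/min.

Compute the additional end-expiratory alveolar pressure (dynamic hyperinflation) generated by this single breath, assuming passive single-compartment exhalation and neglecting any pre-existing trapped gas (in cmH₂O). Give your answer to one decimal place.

Flow: 65 L/min ÷ 60 = 1.0833 L/s.
Vt = flow × Ti = 1.0833 L/s × 0.40 s × 1000 mL/L = 433.32 mL.
R = (PIP − Pplat)/V̇ = (39.1 − 20.6) / 1.0833 = 18.5/1.0833 = 17.077 cmH2O·s/L.
C = Vt/(Pplat − PEEP) = 433.32 / (20.6 − 4) = 433.32/16.6 = 26.104 mL/cmH2O.
τ = R × C = 17.077 × 0.0261 L/cmH2O = 0.4457 s.
Fraction remaining = e^(−Te/τ) = e^(−0.47/0.4457) = 0.3484; trapped volume = 433.32 × 0.3484 = 150.97 mL.
Additional alveolar pressure from trapping ≈ V_trapped / C = 150.97 / 26.104 = 5.783 cmH2O.

5.8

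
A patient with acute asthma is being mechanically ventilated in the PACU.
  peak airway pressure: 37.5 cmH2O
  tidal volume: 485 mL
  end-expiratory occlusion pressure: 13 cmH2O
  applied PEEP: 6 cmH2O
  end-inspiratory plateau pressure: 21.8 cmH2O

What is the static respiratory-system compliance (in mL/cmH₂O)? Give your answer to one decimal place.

End-expiratory occlusion gives total PEEP = 13 cmH2O (intrinsic PEEP = 13 − 6 = 7). Use total PEEP for the elastic gradient.
Cstat = Vt / (Pplat − PEEPtotal) = 485 / (21.8 − 13) = 485 / 8.8 = 55.114 mL/cmH2O.

55.1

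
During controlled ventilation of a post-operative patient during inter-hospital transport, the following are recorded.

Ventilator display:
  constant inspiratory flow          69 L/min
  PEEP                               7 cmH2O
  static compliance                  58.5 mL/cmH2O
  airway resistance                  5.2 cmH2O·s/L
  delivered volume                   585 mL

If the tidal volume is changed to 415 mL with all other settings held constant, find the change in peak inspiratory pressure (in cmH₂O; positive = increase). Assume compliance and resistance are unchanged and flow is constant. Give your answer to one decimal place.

-2.9

PIP = Vt/C + R·V̇ + PEEP (constant-flow equation of motion).
Only the elastic term changes: ΔPIP = ΔVt / C = (415 − 585) / 58.5 = -2.906 cmH2O.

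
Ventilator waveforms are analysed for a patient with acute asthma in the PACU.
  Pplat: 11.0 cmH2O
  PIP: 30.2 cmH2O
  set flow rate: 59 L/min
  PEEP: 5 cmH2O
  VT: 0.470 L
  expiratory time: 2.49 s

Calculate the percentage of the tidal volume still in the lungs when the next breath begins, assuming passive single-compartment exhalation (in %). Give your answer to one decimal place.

Flow: 59 L/min ÷ 60 = 0.9833 L/s.
R = (PIP − Pplat)/V̇ = (30.2 − 11.0) / 0.9833 = 19.2/0.9833 = 19.526 cmH2O·s/L.
C = Vt/(Pplat − PEEP) = 470.0 / (11.0 − 5) = 470.0/6.0 = 78.333 mL/cmH2O.
τ = R × C = 19.526 × 0.07833 L/cmH2O = 1.529 s.
Fraction remaining at end-expiration = e^(−Te/τ) = e^(−2.49/1.529) = 0.1962 → 19.62%.

19.6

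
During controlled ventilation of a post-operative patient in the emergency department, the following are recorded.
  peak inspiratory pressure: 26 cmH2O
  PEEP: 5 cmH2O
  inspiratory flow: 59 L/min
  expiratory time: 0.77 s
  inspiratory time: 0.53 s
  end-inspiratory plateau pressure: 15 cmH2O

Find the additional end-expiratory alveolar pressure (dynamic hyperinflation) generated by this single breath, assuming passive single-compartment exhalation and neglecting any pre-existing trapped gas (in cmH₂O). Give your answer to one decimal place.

2.7

Flow: 59 L/min ÷ 60 = 0.9833 L/s.
Vt = flow × Ti = 0.9833 L/s × 0.53 s × 1000 mL/L = 521.15 mL.
R = (PIP − Pplat)/V̇ = (26 − 15) / 0.9833 = 11.0/0.9833 = 11.187 cmH2O·s/L.
C = Vt/(Pplat − PEEP) = 521.15 / (15 − 5) = 521.15/10.0 = 52.115 mL/cmH2O.
τ = R × C = 11.187 × 0.05212 L/cmH2O = 0.5831 s.
Fraction remaining = e^(−Te/τ) = e^(−0.77/0.5831) = 0.267; trapped volume = 521.15 × 0.267 = 139.15 mL.
Additional alveolar pressure from trapping ≈ V_trapped / C = 139.15 / 52.115 = 2.67 cmH2O.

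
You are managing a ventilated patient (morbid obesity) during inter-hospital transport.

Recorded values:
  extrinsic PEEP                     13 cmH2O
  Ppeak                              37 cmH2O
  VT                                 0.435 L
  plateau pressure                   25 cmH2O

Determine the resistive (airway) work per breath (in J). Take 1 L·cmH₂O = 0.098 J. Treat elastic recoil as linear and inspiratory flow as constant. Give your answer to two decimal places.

With constant inspiratory flow the resistive pressure is constant at PIP − Pplat = 37 − 25 = 12.0 cmH2O, so resistive work = 12.0 × 0.435 = 5.22 L·cmH2O.
× 0.098 J/(L·cmH2O) → 0.5116 J.

0.51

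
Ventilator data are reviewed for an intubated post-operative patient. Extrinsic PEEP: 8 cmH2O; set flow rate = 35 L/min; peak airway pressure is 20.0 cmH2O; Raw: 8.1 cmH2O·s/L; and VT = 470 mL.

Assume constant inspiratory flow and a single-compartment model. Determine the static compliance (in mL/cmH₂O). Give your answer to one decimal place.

Flow: 35 L/min ÷ 60 = 0.5833 L/s.
Equation of motion (constant flow): PIP = Vt/C + R·V̇ + PEEP.
Vt/C = PIP − R·V̇ − PEEP = 20.0 − 8.1×0.5833 − 8 = 20.0 − 4.725 − 8 = 7.275 cmH2O.
C = Vt / 7.275 = 470 / 7.275 = 64.605 mL/cmH2O.

64.6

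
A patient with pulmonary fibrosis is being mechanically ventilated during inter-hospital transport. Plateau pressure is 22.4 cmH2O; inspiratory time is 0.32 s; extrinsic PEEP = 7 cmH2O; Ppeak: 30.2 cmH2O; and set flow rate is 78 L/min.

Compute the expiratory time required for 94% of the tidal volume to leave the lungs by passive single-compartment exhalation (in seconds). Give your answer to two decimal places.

Flow: 78 L/min ÷ 60 = 1.3 L/s.
Vt = flow × Ti = 1.3 L/s × 0.32 s × 1000 mL/L = 416.0 mL.
R = (PIP − Pplat)/V̇ = (30.2 − 22.4) / 1.3 = 7.8/1.3 = 6.0 cmH2O·s/L.
C = Vt/(Pplat − PEEP) = 416.0 / (22.4 − 7) = 416.0/15.4 = 27.013 mL/cmH2O.
τ = R × C = 6.0 × 0.02701 L/cmH2O = 0.1621 s.
t = −τ·ln(1 − 0.94) = −0.1621·ln(0.06) = 0.4561 s.

0.46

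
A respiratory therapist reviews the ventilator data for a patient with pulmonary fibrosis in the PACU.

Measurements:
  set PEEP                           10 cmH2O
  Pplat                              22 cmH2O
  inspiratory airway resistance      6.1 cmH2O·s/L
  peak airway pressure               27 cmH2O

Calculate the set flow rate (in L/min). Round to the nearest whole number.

flow = (PIP − Pplat) / Raw = (27 − 22) / 6.1 = 0.8197 L/s × 60 = 49.182 L/min.

49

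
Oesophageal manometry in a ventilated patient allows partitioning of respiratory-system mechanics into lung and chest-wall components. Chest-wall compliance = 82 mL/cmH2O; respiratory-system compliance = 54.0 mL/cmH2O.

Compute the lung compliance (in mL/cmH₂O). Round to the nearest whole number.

158

1/CL = 1/Crs − 1/Ccw.
1/CL = 1/54.0 − 1/82 = 0.006323.
CL = 158.15 mL/cmH2O.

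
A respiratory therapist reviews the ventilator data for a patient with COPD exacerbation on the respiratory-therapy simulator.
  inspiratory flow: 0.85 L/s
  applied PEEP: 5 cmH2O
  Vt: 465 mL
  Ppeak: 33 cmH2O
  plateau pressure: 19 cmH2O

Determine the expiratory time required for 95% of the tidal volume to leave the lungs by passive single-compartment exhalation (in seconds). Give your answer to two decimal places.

1.64

R = (PIP − Pplat)/V̇ = (33 − 19) / 0.85 = 14.0/0.85 = 16.471 cmH2O·s/L.
C = Vt/(Pplat − PEEP) = 465.0 / (19 − 5) = 465.0/14.0 = 33.214 mL/cmH2O.
τ = R × C = 16.471 × 0.03321 L/cmH2O = 0.547 s.
t = −τ·ln(1 − 0.95) = −0.547·ln(0.05) = 1.639 s.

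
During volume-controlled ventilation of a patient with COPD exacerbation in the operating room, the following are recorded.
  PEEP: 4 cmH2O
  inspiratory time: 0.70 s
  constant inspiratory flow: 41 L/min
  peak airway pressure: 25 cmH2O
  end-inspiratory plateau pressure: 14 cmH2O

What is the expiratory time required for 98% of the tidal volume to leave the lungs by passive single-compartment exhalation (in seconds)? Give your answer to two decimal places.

Flow: 41 L/min ÷ 60 = 0.6833 L/s.
Vt = flow × Ti = 0.6833 L/s × 0.70 s × 1000 mL/L = 478.31 mL.
R = (PIP − Pplat)/V̇ = (25 − 14) / 0.6833 = 11.0/0.6833 = 16.098 cmH2O·s/L.
C = Vt/(Pplat − PEEP) = 478.31 / (14 − 4) = 478.31/10.0 = 47.831 mL/cmH2O.
τ = R × C = 16.098 × 0.04783 L/cmH2O = 0.77 s.
t = −τ·ln(1 − 0.98) = −0.77·ln(0.02) = 3.012 s.

3.01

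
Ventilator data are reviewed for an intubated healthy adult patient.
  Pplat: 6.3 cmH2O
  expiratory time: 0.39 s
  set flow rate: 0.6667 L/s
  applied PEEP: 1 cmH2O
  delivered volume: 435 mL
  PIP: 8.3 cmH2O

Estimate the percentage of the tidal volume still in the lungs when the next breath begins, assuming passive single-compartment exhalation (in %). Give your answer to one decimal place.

20.5

R = (PIP − Pplat)/V̇ = (8.3 − 6.3) / 0.6667 = 2.0/0.6667 = 3.0 cmH2O·s/L.
C = Vt/(Pplat − PEEP) = 435.0 / (6.3 − 1) = 435.0/5.3 = 82.075 mL/cmH2O.
τ = R × C = 3.0 × 0.08208 L/cmH2O = 0.2462 s.
Fraction remaining at end-expiration = e^(−Te/τ) = e^(−0.39/0.2462) = 0.2051 → 20.51%.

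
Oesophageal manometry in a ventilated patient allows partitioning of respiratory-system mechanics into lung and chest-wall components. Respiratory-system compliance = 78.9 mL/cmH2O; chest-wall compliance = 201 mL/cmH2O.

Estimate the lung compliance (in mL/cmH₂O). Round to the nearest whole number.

130

1/CL = 1/Crs − 1/Ccw.
1/CL = 1/78.9 − 1/201 = 0.007699.
CL = 129.89 mL/cmH2O.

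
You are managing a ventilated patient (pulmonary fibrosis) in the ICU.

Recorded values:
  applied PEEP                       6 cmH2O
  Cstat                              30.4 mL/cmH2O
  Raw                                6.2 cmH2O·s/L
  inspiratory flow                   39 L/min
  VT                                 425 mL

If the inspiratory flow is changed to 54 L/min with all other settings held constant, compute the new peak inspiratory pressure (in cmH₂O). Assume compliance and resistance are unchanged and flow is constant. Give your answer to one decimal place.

Flow: 39 L/min ÷ 60 = 0.65 L/s.
New flow: 54 L/min ÷ 60 = 0.9 L/s.
PIP = Vt/C + R·V̇ + PEEP (constant-flow equation of motion).
Only the resistive term changes: ΔPIP = R × ΔV̇ = 6.2 × (0.9 − 0.65) = 6.2 × 0.25 = 1.55 cmH2O.
Original PIP = 425/30.4 + 6.2×0.65 + 6 = 24.01 cmH2O; new PIP = 24.01 + (1.55) = 25.56 cmH2O.

25.6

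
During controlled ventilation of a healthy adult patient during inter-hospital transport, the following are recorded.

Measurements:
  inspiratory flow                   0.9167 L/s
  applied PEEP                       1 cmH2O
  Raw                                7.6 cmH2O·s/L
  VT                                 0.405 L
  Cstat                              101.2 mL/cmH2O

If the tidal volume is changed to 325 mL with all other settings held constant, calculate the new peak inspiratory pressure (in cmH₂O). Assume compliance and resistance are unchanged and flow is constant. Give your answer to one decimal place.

11.2

PIP = Vt/C + R·V̇ + PEEP (constant-flow equation of motion).
Only the elastic term changes: ΔPIP = ΔVt / C = (325 − 405) / 101.2 = -0.7905 cmH2O.
Original PIP = 405/101.2 + 7.6×0.9167 + 1 = 11.969 cmH2O; new PIP = 11.969 + (-0.7905) = 11.179 cmH2O.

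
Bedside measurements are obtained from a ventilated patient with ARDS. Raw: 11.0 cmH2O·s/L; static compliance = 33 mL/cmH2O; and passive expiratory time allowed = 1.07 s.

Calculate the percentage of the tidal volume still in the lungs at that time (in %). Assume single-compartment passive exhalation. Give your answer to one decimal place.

τ = R × C = 11.0 × 33 mL/cmH2O = 11.0 × 0.033 L/cmH2O = 0.363 s.
Passive exhalation: V(t)/V₀ = e^(−t/τ) = e^(−1.07/0.363) = 0.05246.
Fraction remaining = 0.05246 → 5.246%.

5.2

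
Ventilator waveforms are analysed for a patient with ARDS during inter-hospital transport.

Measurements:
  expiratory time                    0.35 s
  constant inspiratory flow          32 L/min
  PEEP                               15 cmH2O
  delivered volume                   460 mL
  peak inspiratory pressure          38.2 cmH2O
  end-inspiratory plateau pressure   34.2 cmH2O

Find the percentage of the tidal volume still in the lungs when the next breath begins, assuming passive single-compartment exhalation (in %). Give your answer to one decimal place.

14.3

Flow: 32 L/min ÷ 60 = 0.5333 L/s.
R = (PIP − Pplat)/V̇ = (38.2 − 34.2) / 0.5333 = 4.0/0.5333 = 7.5 cmH2O·s/L.
C = Vt/(Pplat − PEEP) = 460.0 / (34.2 − 15) = 460.0/19.2 = 23.958 mL/cmH2O.
τ = R × C = 7.5 × 0.02396 L/cmH2O = 0.1797 s.
Fraction remaining at end-expiration = e^(−Te/τ) = e^(−0.35/0.1797) = 0.1426 → 14.26%.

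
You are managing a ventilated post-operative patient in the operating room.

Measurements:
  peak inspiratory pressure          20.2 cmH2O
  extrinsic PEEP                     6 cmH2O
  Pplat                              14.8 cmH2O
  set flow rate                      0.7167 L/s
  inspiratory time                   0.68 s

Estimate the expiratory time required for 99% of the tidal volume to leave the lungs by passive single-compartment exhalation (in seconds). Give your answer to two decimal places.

1.92

Vt = flow × Ti = 0.7167 L/s × 0.68 s × 1000 mL/L = 487.36 mL.
R = (PIP − Pplat)/V̇ = (20.2 − 14.8) / 0.7167 = 5.4/0.7167 = 7.535 cmH2O·s/L.
C = Vt/(Pplat − PEEP) = 487.36 / (14.8 − 6) = 487.36/8.8 = 55.382 mL/cmH2O.
τ = R × C = 7.535 × 0.05538 L/cmH2O = 0.4173 s.
t = −τ·ln(1 − 0.99) = −0.4173·ln(0.01) = 1.922 s.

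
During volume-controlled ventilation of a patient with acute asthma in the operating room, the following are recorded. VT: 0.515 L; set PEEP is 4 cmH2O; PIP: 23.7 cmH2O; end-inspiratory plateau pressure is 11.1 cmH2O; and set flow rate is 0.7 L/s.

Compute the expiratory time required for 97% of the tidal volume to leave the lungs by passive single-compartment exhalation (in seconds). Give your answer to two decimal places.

4.58

R = (PIP − Pplat)/V̇ = (23.7 − 11.1) / 0.7 = 12.6/0.7 = 18.0 cmH2O·s/L.
C = Vt/(Pplat − PEEP) = 515.0 / (11.1 − 4) = 515.0/7.1 = 72.535 mL/cmH2O.
τ = R × C = 18.0 × 0.07254 L/cmH2O = 1.306 s.
t = −τ·ln(1 − 0.97) = −1.306·ln(0.03) = 4.58 s.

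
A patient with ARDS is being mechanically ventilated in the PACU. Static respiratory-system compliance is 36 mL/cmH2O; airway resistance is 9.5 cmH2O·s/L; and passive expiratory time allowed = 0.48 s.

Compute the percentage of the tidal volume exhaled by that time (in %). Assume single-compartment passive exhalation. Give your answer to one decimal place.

75.4

τ = R × C = 9.5 × 36 mL/cmH2O = 9.5 × 0.036 L/cmH2O = 0.342 s.
Passive exhalation: V(t)/V₀ = e^(−t/τ) = e^(−0.48/0.342) = 0.2457.
Fraction exhaled = 1 − 0.2457 = 0.7543 → 75.43%.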